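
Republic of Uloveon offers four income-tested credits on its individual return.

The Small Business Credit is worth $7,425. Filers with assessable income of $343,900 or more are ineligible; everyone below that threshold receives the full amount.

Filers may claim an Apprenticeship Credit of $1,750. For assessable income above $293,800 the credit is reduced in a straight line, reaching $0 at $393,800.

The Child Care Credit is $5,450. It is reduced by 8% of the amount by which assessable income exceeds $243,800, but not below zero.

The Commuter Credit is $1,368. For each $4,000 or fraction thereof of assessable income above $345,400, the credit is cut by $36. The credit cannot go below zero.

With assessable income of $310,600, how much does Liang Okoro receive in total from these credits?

$10,355

Small Business Credit: $310,600 is below the $343,900 cutoff, so the full $7,425 applies.
Apprenticeship Credit: $310,600 is $16,800 into a $100,000 phase-out range, leaving 83,200/100,000 of the credit: $1,750 × 83,200/100,000 = $1,456.
Child Care Credit: 8% of the $66,800 excess over $243,800 is $5,344; credit = $5,450 − $5,344 = $106.
Commuter Credit: $310,600 is at or below the $345,400 threshold, so the full $1,368 applies.
Total: $7,425 + $1,456 + $106 + $1,368 = $10,355.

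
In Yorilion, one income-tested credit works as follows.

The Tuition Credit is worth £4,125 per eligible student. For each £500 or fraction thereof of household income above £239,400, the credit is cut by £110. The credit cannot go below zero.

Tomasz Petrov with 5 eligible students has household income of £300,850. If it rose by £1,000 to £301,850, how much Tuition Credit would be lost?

At £300,850 — base = 5 × £4,125 = £20,625. income exceeds £239,400 by £61,450, which is 123 full-or-partial £500 increments; reduction = 123 × £110 = £13,530, leaving £7,095.
At £301,850 — base = 5 × £4,125 = £20,625. income exceeds £239,400 by £62,450, which is 125 full-or-partial £500 increments; reduction = 125 × £110 = £13,750, leaving £6,875.
Lost: £7,095 − £6,875 = £220.

£220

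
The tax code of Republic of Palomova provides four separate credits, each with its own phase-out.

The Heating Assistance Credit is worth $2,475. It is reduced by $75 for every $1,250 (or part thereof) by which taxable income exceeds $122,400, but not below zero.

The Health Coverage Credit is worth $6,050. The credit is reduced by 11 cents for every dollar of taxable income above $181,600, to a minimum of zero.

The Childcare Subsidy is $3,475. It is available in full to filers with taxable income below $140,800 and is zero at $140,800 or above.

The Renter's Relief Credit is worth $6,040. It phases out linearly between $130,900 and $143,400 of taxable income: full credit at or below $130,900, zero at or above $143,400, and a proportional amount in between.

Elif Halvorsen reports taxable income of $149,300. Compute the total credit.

Heating Assistance Credit: income exceeds $122,400 by $26,900, which is 22 full-or-partial $1,250 increments; reduction = 22 × $75 = $1,650, leaving $825.
Health Coverage Credit: $149,300 is at or below the $181,600 threshold, so the full $6,050 applies.
Childcare Subsidy: $149,300 meets or exceeds the $140,800 cutoff, so the credit is $0.
Renter's Relief Credit: $149,300 is at or above $143,400, so the credit is $0.
Total: $825 + $6,050 + $0 + $0 = $6,875.

$6,875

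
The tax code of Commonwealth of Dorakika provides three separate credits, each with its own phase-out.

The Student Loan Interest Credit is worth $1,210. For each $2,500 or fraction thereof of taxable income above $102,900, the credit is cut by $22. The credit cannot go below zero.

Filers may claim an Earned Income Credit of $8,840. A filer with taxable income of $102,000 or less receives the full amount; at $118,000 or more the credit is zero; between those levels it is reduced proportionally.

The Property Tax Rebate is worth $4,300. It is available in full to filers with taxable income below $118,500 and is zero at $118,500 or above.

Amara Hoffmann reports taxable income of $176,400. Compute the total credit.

$550

Student Loan Interest Credit: income exceeds $102,900 by $73,500, which is 30 full-or-partial $2,500 increments; reduction = 30 × $22 = $660, leaving $550.
Earned Income Credit: $176,400 is at or above $118,000, so the credit is $0.
Property Tax Rebate: $176,400 meets or exceeds the $118,500 cutoff, so the credit is $0.
Total: $550 + $0 + $0 = $550.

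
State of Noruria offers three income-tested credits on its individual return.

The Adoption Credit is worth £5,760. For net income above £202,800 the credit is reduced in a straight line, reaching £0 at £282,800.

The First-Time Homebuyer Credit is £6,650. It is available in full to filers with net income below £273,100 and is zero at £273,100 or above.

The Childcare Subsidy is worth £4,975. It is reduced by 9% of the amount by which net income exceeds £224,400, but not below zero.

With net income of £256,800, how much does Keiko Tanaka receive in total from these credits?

Adoption Credit: £256,800 is £54,000 into a £80,000 phase-out range, leaving 26,000/80,000 of the credit: £5,760 × 26,000/80,000 = £1,872.
First-Time Homebuyer Credit: £256,800 is below the £273,100 cutoff, so the full £6,650 applies.
Childcare Subsidy: 9% of the £32,400 excess over £224,400 is £2,916; credit = £4,975 − £2,916 = £2,059.
Total: £1,872 + £6,650 + £2,059 = £10,581.

£10,581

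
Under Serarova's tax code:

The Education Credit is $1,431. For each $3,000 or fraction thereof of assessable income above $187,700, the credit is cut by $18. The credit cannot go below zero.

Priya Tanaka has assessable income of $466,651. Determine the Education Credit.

$0

Education Credit: income exceeds $187,700 by $278,951 → 93 increments × $18 = $1,674 ≥ base, so the credit is $0.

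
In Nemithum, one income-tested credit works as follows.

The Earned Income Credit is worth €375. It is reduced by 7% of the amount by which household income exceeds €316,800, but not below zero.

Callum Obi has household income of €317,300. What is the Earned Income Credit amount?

€340

Earned Income Credit: 7% of the €500 excess over €316,800 is €35; credit = €375 − €35 = €340.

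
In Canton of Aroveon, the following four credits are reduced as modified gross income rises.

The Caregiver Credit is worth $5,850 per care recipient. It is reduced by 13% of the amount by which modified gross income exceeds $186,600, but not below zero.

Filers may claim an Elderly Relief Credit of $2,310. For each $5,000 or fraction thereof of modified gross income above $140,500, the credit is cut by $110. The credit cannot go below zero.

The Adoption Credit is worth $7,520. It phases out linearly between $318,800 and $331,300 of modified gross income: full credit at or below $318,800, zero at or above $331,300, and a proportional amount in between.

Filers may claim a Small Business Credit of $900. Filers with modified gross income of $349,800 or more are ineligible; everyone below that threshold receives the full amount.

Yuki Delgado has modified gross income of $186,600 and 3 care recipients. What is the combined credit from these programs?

Caregiver Credit: base = 3 × $5,850 = $17,550. $186,600 is at or below the $186,600 threshold, so the full $17,550 applies.
Elderly Relief Credit: income exceeds $140,500 by $46,100, which is 10 full-or-partial $5,000 increments; reduction = 10 × $110 = $1,100, leaving $1,210.
Adoption Credit: $186,600 is at or below the $318,800 threshold, so the full $7,520 applies.
Small Business Credit: $186,600 is below the $349,800 cutoff, so the full $900 applies.
Total: $17,550 + $1,210 + $7,520 + $900 = $27,180.

$27,180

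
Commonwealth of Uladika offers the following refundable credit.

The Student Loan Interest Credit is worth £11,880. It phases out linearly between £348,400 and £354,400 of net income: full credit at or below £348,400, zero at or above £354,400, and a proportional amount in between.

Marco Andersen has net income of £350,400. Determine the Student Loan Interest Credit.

Student Loan Interest Credit: £350,400 is £2,000 into a £6,000 phase-out range, leaving 4,000/6,000 of the credit: £11,880 × 4,000/6,000 = £7,920.

£7,920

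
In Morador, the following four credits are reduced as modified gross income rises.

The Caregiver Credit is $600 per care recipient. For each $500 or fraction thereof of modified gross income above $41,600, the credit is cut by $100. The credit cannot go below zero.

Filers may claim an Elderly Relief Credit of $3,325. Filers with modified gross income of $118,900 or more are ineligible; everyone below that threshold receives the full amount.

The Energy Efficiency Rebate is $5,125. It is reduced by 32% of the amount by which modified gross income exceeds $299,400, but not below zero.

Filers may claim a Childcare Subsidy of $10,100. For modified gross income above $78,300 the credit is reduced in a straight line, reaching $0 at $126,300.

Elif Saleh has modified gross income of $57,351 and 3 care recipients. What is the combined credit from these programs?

$18,550

Caregiver Credit: base = 3 × $600 = $1,800. income exceeds $41,600 by $15,751 → 32 increments × $100 = $3,200 ≥ base, so the credit is $0.
Elderly Relief Credit: $57,351 is below the $118,900 cutoff, so the full $3,325 applies.
Energy Efficiency Rebate: $57,351 is at or below the $299,400 threshold, so the full $5,125 applies.
Childcare Subsidy: $57,351 is at or below the $78,300 threshold, so the full $10,100 applies.
Total: $0 + $3,325 + $5,125 + $10,100 = $18,550.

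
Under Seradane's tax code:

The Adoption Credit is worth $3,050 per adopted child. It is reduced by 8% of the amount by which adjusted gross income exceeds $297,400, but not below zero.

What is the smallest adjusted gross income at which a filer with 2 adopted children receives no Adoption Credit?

Full credit = 2 × $3,050 = $6,100.
The credit falls by 8% of each dollar above $297,400, so it reaches zero when the excess is $6,100 / 8% = $76,250: income = $297,400 + $76,250 = $373,650.

$373,650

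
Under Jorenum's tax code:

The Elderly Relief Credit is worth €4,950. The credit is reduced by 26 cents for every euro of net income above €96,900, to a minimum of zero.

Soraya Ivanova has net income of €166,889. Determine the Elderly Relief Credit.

Elderly Relief Credit: 26% of the €69,989 excess over €96,900 is €18,197.14 ≥ base, so the credit is €0.

€0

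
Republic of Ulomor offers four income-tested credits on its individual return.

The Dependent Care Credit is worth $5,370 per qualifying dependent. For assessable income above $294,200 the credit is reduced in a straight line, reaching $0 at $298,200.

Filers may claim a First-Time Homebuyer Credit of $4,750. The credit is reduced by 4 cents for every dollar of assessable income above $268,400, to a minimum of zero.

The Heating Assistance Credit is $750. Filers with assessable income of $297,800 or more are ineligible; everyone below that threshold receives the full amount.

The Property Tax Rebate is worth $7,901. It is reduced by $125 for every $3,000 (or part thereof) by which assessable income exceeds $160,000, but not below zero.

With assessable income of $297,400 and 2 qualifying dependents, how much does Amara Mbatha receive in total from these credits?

Dependent Care Credit: base = 2 × $5,370 = $10,740. $297,400 is $3,200 into a $4,000 phase-out range, leaving 800/4,000 of the credit: $10,740 × 800/4,000 = $2,148.
First-Time Homebuyer Credit: 4% of the $29,000 excess over $268,400 is $1,160; credit = $4,750 − $1,160 = $3,590.
Heating Assistance Credit: $297,400 is below the $297,800 cutoff, so the full $750 applies.
Property Tax Rebate: income exceeds $160,000 by $137,400, which is 46 full-or-partial $3,000 increments; reduction = 46 × $125 = $5,750, leaving $2,151.
Total: $2,148 + $3,590 + $750 + $2,151 = $8,639.

$8,639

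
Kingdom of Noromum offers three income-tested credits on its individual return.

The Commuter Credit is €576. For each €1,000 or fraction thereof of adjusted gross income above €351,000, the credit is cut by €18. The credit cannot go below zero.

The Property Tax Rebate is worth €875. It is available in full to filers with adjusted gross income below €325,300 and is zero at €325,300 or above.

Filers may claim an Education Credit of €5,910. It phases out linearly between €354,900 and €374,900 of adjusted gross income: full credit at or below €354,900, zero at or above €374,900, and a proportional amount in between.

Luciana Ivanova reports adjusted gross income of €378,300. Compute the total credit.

Commuter Credit: income exceeds €351,000 by €27,300, which is 28 full-or-partial €1,000 increments; reduction = 28 × €18 = €504, leaving €72.
Property Tax Rebate: €378,300 meets or exceeds the €325,300 cutoff, so the credit is €0.
Education Credit: €378,300 is at or above €374,900, so the credit is €0.
Total: €72 + €0 + €0 = €72.

€72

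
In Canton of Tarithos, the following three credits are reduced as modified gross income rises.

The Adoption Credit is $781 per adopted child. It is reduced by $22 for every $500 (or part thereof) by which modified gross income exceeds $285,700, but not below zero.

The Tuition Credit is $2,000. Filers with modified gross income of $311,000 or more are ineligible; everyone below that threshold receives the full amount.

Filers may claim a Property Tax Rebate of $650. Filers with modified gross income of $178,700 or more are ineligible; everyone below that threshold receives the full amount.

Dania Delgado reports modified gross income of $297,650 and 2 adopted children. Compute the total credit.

$3,034

Adoption Credit: base = 2 × $781 = $1,562. income exceeds $285,700 by $11,950, which is 24 full-or-partial $500 increments; reduction = 24 × $22 = $528, leaving $1,034.
Tuition Credit: $297,650 is below the $311,000 cutoff, so the full $2,000 applies.
Property Tax Rebate: $297,650 meets or exceeds the $178,700 cutoff, so the credit is $0.
Total: $1,034 + $2,000 + $0 = $3,034.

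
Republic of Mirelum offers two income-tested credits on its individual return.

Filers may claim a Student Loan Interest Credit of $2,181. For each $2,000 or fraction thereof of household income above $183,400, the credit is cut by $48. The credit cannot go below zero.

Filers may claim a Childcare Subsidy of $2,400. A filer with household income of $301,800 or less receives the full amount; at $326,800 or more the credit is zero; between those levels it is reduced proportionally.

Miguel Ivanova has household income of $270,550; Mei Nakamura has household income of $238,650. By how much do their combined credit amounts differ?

Miguel ($270,550): Student Loan Interest Credit: income exceeds $183,400 by $87,150, which is 44 full-or-partial $2,000 increments; reduction = 44 × $48 = $2,112, leaving $69. Childcare Subsidy: $270,550 is at or below the $301,800 threshold, so the full $2,400 applies. total $69 + $2,400 = $2,469
Mei ($238,650): Student Loan Interest Credit: income exceeds $183,400 by $55,250, which is 28 full-or-partial $2,000 increments; reduction = 28 × $48 = $1,344, leaving $837. Childcare Subsidy: $238,650 is at or below the $301,800 threshold, so the full $2,400 applies. total $837 + $2,400 = $3,237
Difference: |$2,469 − $3,237| = $768.

$768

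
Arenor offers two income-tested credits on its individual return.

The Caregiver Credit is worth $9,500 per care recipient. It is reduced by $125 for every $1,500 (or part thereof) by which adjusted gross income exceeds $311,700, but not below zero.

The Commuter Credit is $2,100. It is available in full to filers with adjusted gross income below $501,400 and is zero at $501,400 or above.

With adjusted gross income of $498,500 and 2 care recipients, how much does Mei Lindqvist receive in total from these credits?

$5,475

Caregiver Credit: base = 2 × $9,500 = $19,000. income exceeds $311,700 by $186,800, which is 125 full-or-partial $1,500 increments; reduction = 125 × $125 = $15,625, leaving $3,375.
Commuter Credit: $498,500 is below the $501,400 cutoff, so the full $2,100 applies.
Total: $3,375 + $2,100 = $5,475.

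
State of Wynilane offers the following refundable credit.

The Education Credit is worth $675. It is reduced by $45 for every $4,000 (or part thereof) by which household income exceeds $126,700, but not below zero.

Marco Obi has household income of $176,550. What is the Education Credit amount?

Education Credit: income exceeds $126,700 by $49,850, which is 13 full-or-partial $4,000 increments; reduction = 13 × $45 = $585, leaving $90.

$90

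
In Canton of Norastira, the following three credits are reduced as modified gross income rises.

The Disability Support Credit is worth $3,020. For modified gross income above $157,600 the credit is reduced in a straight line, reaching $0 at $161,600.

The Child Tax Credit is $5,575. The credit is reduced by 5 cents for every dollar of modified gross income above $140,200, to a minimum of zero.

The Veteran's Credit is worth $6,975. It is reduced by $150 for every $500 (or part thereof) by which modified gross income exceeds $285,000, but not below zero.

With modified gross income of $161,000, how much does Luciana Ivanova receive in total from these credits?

Disability Support Credit: $161,000 is $3,400 into a $4,000 phase-out range, leaving 600/4,000 of the credit: $3,020 × 600/4,000 = $453.
Child Tax Credit: 5% of the $20,800 excess over $140,200 is $1,040; credit = $5,575 − $1,040 = $4,535.
Veteran's Credit: $161,000 is at or below the $285,000 threshold, so the full $6,975 applies.
Total: $453 + $4,535 + $6,975 = $11,963.

$11,963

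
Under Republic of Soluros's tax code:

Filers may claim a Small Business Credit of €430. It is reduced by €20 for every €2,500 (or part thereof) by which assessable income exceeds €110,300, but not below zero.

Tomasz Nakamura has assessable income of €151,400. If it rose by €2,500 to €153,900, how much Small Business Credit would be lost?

At €151,400 — income exceeds €110,300 by €41,100, which is 17 full-or-partial €2,500 increments; reduction = 17 × €20 = €340, leaving €90.
At €153,900 — income exceeds €110,300 by €43,600, which is 18 full-or-partial €2,500 increments; reduction = 18 × €20 = €360, leaving €70.
Lost: €90 − €70 = €20.

€20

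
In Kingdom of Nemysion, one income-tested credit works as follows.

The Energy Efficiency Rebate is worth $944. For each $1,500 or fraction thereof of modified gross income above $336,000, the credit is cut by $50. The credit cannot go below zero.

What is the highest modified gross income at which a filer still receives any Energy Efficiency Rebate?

After 18 increments the reduction is 18 × $50 = $900, leaving $44; one more increment wipes it out. Increment 18 ends at excess 18 × $1,500 = $27,000, so the highest qualifying income is $336,000 + $27,000 = $363,000.

$363,000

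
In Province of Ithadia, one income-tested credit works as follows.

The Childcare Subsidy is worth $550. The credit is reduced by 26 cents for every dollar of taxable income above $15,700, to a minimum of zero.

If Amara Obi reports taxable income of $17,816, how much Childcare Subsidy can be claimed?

Childcare Subsidy: 26% of the $2,116 excess over $15,700 is $550.16 ≥ base, so the credit is $0.

$0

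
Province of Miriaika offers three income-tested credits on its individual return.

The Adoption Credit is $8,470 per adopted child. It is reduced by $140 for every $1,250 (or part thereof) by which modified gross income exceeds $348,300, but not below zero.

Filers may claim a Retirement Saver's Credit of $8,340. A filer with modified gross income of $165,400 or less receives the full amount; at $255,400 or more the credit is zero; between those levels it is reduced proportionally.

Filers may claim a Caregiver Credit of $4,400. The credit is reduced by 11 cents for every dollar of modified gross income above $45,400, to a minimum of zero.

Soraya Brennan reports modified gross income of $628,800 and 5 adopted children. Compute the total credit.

$10,850

Adoption Credit: base = 5 × $8,470 = $42,350. income exceeds $348,300 by $280,500, which is 225 full-or-partial $1,250 increments; reduction = 225 × $140 = $31,500, leaving $10,850.
Retirement Saver's Credit: $628,800 is at or above $255,400, so the credit is $0.
Caregiver Credit: 11% of the $583,400 excess over $45,400 is $64,174 ≥ base, so the credit is $0.
Total: $10,850 + $0 + $0 = $10,850.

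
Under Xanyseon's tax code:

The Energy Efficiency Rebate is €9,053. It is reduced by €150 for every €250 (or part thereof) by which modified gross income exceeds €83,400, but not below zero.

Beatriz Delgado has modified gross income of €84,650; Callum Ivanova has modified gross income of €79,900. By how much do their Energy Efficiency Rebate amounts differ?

Beatriz (€84,650): Energy Efficiency Rebate: income exceeds €83,400 by €1,250, which is 5 full-or-partial €250 increments; reduction = 5 × €150 = €750, leaving €8,303.
Callum (€79,900): Energy Efficiency Rebate: €79,900 is at or below the €83,400 threshold, so the full €9,053 applies.
Difference: |€8,303 − €9,053| = €750.

€750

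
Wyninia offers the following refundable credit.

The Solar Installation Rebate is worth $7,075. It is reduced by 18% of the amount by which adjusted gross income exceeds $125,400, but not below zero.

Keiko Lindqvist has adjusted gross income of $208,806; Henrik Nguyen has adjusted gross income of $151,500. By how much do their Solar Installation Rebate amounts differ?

Keiko ($208,806): Solar Installation Rebate: 18% of the $83,406 excess over $125,400 is $15,013.08 ≥ base, so the credit is $0.
Henrik ($151,500): Solar Installation Rebate: 18% of the $26,100 excess over $125,400 is $4,698; credit = $7,075 − $4,698 = $2,377.
Difference: |$0 − $2,377| = $2,377.

$2,377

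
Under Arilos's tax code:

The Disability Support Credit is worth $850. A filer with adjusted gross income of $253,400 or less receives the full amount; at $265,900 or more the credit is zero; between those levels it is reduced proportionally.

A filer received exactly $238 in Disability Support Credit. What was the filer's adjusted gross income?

$262,400

$238 is 238/850 of the full $850, so 612/850 of the $12,500 range has been used: income = $253,400 + $12,500 × 612/850 = $262,400.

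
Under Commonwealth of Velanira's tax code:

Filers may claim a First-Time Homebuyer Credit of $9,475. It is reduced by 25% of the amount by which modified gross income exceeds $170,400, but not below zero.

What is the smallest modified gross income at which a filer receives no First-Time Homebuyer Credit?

$208,300

The credit falls by 25% of each dollar above $170,400, so it reaches zero when the excess is $9,475 / 25% = $37,900: income = $170,400 + $37,900 = $208,300.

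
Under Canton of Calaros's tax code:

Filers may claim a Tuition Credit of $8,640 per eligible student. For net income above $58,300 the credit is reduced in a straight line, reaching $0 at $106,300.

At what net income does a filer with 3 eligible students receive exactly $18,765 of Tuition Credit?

$71,550

Full credit = 3 × $8,640 = $25,920.
$18,765 is 18,765/25,920 of the full $25,920, so 7,155/25,920 of the $48,000 range has been used: income = $58,300 + $48,000 × 7,155/25,920 = $71,550.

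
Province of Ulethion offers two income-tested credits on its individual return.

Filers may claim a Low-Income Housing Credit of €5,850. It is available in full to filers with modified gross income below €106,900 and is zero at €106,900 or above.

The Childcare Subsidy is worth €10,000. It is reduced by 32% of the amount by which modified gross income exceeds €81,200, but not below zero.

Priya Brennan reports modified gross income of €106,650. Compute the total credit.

Low-Income Housing Credit: €106,650 is below the €106,900 cutoff, so the full €5,850 applies.
Childcare Subsidy: 32% of the €25,450 excess over €81,200 is €8,144; credit = €10,000 − €8,144 = €1,856.
Total: €5,850 + €1,856 = €7,706.

€7,706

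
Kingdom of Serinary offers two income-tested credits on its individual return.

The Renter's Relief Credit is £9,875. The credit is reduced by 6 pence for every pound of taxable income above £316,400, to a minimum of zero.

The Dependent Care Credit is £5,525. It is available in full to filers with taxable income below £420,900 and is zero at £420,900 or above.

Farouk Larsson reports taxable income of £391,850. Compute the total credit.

Renter's Relief Credit: 6% of the £75,450 excess over £316,400 is £4,527; credit = £9,875 − £4,527 = £5,348.
Dependent Care Credit: £391,850 is below the £420,900 cutoff, so the full £5,525 applies.
Total: £5,348 + £5,525 = £10,873.

£10,873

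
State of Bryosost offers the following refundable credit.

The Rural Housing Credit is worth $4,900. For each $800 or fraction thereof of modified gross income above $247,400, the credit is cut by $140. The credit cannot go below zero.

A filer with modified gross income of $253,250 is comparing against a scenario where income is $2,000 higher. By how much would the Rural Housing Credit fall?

$280

At $253,250 — income exceeds $247,400 by $5,850, which is 8 full-or-partial $800 increments; reduction = 8 × $140 = $1,120, leaving $3,780.
At $255,250 — income exceeds $247,400 by $7,850, which is 10 full-or-partial $800 increments; reduction = 10 × $140 = $1,400, leaving $3,500.
Lost: $3,780 − $3,500 = $280.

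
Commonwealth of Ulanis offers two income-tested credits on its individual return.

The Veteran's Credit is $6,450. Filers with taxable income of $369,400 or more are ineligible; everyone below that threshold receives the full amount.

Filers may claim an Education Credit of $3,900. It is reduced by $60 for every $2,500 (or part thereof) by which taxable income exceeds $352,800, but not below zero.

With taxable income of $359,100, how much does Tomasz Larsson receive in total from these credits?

Veteran's Credit: $359,100 is below the $369,400 cutoff, so the full $6,450 applies.
Education Credit: income exceeds $352,800 by $6,300, which is 3 full-or-partial $2,500 increments; reduction = 3 × $60 = $180, leaving $3,720.
Total: $6,450 + $3,720 = $10,170.

$10,170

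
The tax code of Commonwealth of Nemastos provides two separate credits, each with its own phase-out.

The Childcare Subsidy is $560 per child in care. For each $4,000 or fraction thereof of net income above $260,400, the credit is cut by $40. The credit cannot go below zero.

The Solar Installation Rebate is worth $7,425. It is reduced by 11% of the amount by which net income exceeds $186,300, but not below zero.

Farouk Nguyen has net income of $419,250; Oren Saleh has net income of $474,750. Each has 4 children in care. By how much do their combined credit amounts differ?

Farouk ($419,250): Childcare Subsidy: base = 4 × $560 = $2,240. income exceeds $260,400 by $158,850, which is 40 full-or-partial $4,000 increments; reduction = 40 × $40 = $1,600, leaving $640. Solar Installation Rebate: 11% of the $232,950 excess over $186,300 is $25,624.50 ≥ base, so the credit is $0. total $640 + $0 = $640
Oren ($474,750): Childcare Subsidy: base = 4 × $560 = $2,240. income exceeds $260,400 by $214,350, which is 54 full-or-partial $4,000 increments; reduction = 54 × $40 = $2,160, leaving $80. Solar Installation Rebate: 11% of the $288,450 excess over $186,300 is $31,729.50 ≥ base, so the credit is $0. total $80 + $0 = $80
Difference: |$640 − $80| = $560.

$560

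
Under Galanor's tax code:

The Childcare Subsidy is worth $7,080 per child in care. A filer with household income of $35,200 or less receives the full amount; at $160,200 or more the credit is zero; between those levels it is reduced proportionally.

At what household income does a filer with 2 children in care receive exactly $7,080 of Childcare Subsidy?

$97,700

Full credit = 2 × $7,080 = $14,160.
$7,080 is 7,080/14,160 of the full $14,160, so 7,080/14,160 of the $125,000 range has been used: income = $35,200 + $125,000 × 7,080/14,160 = $97,700.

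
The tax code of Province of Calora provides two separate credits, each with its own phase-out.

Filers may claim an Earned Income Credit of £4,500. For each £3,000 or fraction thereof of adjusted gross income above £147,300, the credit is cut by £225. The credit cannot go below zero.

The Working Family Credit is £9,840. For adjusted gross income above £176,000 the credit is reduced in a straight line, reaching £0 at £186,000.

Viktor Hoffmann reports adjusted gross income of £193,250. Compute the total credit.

£900

Earned Income Credit: income exceeds £147,300 by £45,950, which is 16 full-or-partial £3,000 increments; reduction = 16 × £225 = £3,600, leaving £900.
Working Family Credit: £193,250 is at or above £186,000, so the credit is £0.
Total: £900 + £0 = £900.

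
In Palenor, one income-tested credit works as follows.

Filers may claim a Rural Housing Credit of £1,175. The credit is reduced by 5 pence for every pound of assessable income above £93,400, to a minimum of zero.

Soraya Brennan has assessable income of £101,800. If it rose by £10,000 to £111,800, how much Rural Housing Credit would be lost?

£500

At £101,800 — 5% of the £8,400 excess over £93,400 is £420; credit = £1,175 − £420 = £755.
At £111,800 — 5% of the £18,400 excess over £93,400 is £920; credit = £1,175 − £920 = £255.
Lost: £755 − £255 = £500.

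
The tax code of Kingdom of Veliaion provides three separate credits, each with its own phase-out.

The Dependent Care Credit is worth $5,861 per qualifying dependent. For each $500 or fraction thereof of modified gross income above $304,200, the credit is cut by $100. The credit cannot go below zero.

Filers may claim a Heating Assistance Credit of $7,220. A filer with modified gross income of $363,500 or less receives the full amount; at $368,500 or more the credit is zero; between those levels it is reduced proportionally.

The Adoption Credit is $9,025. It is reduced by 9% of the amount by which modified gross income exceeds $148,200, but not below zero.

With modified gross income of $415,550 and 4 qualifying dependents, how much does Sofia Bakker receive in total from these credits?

$1,144

Dependent Care Credit: base = 4 × $5,861 = $23,444. income exceeds $304,200 by $111,350, which is 223 full-or-partial $500 increments; reduction = 223 × $100 = $22,300, leaving $1,144.
Heating Assistance Credit: $415,550 is at or above $368,500, so the credit is $0.
Adoption Credit: 9% of the $267,350 excess over $148,200 is $24,061.50 ≥ base, so the credit is $0.
Total: $1,144 + $0 + $0 = $1,144.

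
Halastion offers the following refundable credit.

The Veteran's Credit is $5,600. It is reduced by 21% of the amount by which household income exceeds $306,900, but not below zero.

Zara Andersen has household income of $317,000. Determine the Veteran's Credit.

$3,479

Veteran's Credit: 21% of the $10,100 excess over $306,900 is $2,121; credit = $5,600 − $2,121 = $3,479.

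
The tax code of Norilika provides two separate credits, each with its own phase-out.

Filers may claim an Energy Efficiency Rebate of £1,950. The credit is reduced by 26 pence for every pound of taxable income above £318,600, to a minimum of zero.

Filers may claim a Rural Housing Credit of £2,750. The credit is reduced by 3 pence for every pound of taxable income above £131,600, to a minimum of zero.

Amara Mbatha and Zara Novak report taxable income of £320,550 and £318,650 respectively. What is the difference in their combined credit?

£494

Amara (£320,550): Energy Efficiency Rebate: 26% of the £1,950 excess over £318,600 is £507; credit = £1,950 − £507 = £1,443. Rural Housing Credit: 3% of the £188,950 excess over £131,600 is £5,668.50 ≥ base, so the credit is £0. total £1,443 + £0 = £1,443
Zara (£318,650): Energy Efficiency Rebate: 26% of the £50 excess over £318,600 is £13; credit = £1,950 − £13 = £1,937. Rural Housing Credit: 3% of the £187,050 excess over £131,600 is £5,611.50 ≥ base, so the credit is £0. total £1,937 + £0 = £1,937
Difference: |£1,443 − £1,937| = £494.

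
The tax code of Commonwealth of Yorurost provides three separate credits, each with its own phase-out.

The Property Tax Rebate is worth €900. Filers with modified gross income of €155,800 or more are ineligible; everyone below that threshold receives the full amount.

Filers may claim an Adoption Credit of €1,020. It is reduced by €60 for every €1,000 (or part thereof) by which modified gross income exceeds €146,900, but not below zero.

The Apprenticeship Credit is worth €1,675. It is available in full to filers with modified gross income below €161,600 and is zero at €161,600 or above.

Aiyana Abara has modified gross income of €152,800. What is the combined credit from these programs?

Property Tax Rebate: €152,800 is below the €155,800 cutoff, so the full €900 applies.
Adoption Credit: income exceeds €146,900 by €5,900, which is 6 full-or-partial €1,000 increments; reduction = 6 × €60 = €360, leaving €660.
Apprenticeship Credit: €152,800 is below the €161,600 cutoff, so the full €1,675 applies.
Total: €900 + €660 + €1,675 = €3,235.

€3,235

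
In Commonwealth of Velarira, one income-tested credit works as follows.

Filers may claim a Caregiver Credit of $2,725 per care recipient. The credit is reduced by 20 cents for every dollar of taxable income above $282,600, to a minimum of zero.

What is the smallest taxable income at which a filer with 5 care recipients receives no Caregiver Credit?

Full credit = 5 × $2,725 = $13,625.
The credit falls by 20% of each dollar above $282,600, so it reaches zero when the excess is $13,625 / 20% = $68,125: income = $282,600 + $68,125 = $350,725.

$350,725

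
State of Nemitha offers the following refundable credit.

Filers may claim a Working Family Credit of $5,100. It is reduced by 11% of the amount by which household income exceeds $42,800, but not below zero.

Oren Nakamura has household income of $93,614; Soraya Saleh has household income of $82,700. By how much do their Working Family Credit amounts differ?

$711

Oren ($93,614): Working Family Credit: 11% of the $50,814 excess over $42,800 is $5,589.54 ≥ base, so the credit is $0.
Soraya ($82,700): Working Family Credit: 11% of the $39,900 excess over $42,800 is $4,389; credit = $5,100 − $4,389 = $711.
Difference: |$0 − $711| = $711.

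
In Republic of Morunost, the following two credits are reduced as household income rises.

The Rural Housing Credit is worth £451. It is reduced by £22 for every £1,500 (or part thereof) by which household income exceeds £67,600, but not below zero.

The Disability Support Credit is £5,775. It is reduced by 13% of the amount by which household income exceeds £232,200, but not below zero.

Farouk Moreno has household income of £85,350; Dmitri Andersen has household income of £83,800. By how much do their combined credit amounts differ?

£22

Farouk (£85,350): Rural Housing Credit: income exceeds £67,600 by £17,750, which is 12 full-or-partial £1,500 increments; reduction = 12 × £22 = £264, leaving £187. Disability Support Credit: £85,350 is at or below the £232,200 threshold, so the full £5,775 applies. total £187 + £5,775 = £5,962
Dmitri (£83,800): Rural Housing Credit: income exceeds £67,600 by £16,200, which is 11 full-or-partial £1,500 increments; reduction = 11 × £22 = £242, leaving £209. Disability Support Credit: £83,800 is at or below the £232,200 threshold, so the full £5,775 applies. total £209 + £5,775 = £5,984
Difference: |£5,962 − £5,984| = £22.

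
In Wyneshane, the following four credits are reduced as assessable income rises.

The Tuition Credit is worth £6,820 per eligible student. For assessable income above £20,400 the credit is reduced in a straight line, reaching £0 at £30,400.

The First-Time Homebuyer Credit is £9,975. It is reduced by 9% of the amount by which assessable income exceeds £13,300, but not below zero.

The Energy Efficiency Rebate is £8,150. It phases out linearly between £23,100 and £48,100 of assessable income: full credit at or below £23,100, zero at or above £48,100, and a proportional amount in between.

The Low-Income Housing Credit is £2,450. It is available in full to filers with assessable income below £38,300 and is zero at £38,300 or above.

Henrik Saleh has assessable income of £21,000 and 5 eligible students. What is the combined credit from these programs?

£51,936

Tuition Credit: base = 5 × £6,820 = £34,100. £21,000 is £600 into a £10,000 phase-out range, leaving 9,400/10,000 of the credit: £34,100 × 9,400/10,000 = £32,054.
First-Time Homebuyer Credit: 9% of the £7,700 excess over £13,300 is £693; credit = £9,975 − £693 = £9,282.
Energy Efficiency Rebate: £21,000 is at or below the £23,100 threshold, so the full £8,150 applies.
Low-Income Housing Credit: £21,000 is below the £38,300 cutoff, so the full £2,450 applies.
Total: £32,054 + £9,282 + £8,150 + £2,450 = £51,936.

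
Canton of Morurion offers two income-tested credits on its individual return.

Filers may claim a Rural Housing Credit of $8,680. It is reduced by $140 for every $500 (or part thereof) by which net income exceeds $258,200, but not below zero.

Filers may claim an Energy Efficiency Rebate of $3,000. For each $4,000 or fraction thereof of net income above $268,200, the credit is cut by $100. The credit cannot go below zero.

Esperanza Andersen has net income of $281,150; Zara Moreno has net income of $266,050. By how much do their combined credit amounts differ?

$4,600

Esperanza ($281,150): Rural Housing Credit: income exceeds $258,200 by $22,950, which is 46 full-or-partial $500 increments; reduction = 46 × $140 = $6,440, leaving $2,240. Energy Efficiency Rebate: income exceeds $268,200 by $12,950, which is 4 full-or-partial $4,000 increments; reduction = 4 × $100 = $400, leaving $2,600. total $2,240 + $2,600 = $4,840
Zara ($266,050): Rural Housing Credit: income exceeds $258,200 by $7,850, which is 16 full-or-partial $500 increments; reduction = 16 × $140 = $2,240, leaving $6,440. Energy Efficiency Rebate: $266,050 is at or below the $268,200 threshold, so the full $3,000 applies. total $6,440 + $3,000 = $9,440
Difference: |$4,840 − $9,440| = $4,600.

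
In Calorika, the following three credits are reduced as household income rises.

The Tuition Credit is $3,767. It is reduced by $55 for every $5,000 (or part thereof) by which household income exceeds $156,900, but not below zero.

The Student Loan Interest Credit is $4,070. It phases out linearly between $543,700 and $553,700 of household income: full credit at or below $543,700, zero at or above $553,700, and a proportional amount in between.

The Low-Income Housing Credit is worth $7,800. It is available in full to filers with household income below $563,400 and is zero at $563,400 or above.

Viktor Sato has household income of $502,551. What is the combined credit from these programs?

$11,870

Tuition Credit: income exceeds $156,900 by $345,651 → 70 increments × $55 = $3,850 ≥ base, so the credit is $0.
Student Loan Interest Credit: $502,551 is at or below the $543,700 threshold, so the full $4,070 applies.
Low-Income Housing Credit: $502,551 is below the $563,400 cutoff, so the full $7,800 applies.
Total: $0 + $4,070 + $7,800 = $11,870.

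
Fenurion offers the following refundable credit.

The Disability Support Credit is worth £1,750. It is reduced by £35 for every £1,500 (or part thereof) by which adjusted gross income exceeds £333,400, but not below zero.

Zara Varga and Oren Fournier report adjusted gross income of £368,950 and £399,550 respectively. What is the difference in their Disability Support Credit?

Zara (£368,950): Disability Support Credit: income exceeds £333,400 by £35,550, which is 24 full-or-partial £1,500 increments; reduction = 24 × £35 = £840, leaving £910.
Oren (£399,550): Disability Support Credit: income exceeds £333,400 by £66,150, which is 45 full-or-partial £1,500 increments; reduction = 45 × £35 = £1,575, leaving £175.
Difference: |£910 − £175| = £735.

£735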